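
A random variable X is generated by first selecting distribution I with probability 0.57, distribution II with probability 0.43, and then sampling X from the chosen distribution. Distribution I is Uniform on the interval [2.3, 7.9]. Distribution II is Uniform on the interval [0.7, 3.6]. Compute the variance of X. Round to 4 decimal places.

Per component, I: μ=5.1, E[X²]=28.6233; II: μ=2.15, E[X²]=5.32333.
E[X] = 0.57·5.1 + 0.43·2.15 = 3.8315.
E[X²] = 0.57·28.6233 + 0.43·5.32333 = 18.6043.
Var(X) = E[X²] − (E[X])² = 18.6043 − 14.6804 = 3.92394.

3.9239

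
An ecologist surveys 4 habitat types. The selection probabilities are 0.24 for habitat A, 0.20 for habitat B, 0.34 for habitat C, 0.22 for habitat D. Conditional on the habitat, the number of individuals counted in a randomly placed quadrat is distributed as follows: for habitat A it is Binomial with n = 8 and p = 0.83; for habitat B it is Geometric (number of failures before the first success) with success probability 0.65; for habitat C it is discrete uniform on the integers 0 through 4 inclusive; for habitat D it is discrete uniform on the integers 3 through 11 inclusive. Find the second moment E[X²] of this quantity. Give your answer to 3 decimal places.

For each component E[X²] = Var + (mean)², giving A: 45.2184; B: 1.11834; C: 6; D: 55.6667.
Overall E[X²] = 0.24·45.2184 + 0.2·1.11834 + 0.34·6 + 0.22·55.6667 = 25.3628.

25.363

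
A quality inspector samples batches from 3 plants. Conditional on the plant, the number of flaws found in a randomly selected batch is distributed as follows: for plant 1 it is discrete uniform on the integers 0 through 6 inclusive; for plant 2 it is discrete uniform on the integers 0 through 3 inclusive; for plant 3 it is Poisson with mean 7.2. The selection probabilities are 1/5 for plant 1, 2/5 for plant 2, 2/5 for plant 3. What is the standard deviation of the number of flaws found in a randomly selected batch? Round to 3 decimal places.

Per component, 1: μ=3, E[X²]=13; 2: μ=1.5, E[X²]=3.5; 3: μ=7.2, E[X²]=59.04.
E[X] = 0.2·3 + 0.4·1.5 + 0.4·7.2 = 4.08.
E[X²] = 0.2·13 + 0.4·3.5 + 0.4·59.04 = 27.616.
Var(X) = E[X²] − (E[X])² = 27.616 − 16.6464 = 10.9696.
SD(X) = √10.9696 = 3.31204.

3.312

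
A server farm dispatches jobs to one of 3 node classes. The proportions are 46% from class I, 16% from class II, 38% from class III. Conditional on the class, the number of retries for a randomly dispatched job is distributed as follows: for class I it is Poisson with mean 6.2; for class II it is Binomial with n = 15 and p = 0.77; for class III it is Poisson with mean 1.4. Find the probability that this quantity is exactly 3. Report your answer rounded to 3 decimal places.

0.080

Conditional on each class, P(X = 3): I: 0.0806117; II: 4.55216e-06; III: 0.112777.
By total probability, P(X = 3) = 0.46·0.0806117 + 0.16·4.55216e-06 + 0.38·0.112777 = 0.0799374.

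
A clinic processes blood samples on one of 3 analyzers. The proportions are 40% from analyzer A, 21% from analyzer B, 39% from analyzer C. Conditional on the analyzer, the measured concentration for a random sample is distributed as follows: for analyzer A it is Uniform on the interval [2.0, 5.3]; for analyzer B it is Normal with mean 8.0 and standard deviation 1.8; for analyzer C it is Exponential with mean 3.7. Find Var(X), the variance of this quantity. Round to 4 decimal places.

Per component, A: μ=3.65, E[X²]=14.23; B: μ=8, E[X²]=67.24; C: μ=3.7, E[X²]=27.38.
E[X] = 0.4·3.65 + 0.21·8 + 0.39·3.7 = 4.583.
E[X²] = 0.4·14.23 + 0.21·67.24 + 0.39·27.38 = 30.4906.
Var(X) = E[X²] − (E[X])² = 30.4906 − 21.0039 = 9.48671.

9.4867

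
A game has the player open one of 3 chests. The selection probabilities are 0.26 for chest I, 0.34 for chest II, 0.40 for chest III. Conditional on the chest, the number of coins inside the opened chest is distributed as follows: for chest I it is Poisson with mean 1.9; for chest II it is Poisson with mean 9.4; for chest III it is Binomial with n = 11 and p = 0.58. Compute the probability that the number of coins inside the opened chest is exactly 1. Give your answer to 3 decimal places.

Conditional on each chest, P(X = 1): I: 0.28418; II: 0.000777606; III: 0.00108972.
By total probability, P(X = 1) = 0.26·0.28418 + 0.34·0.000777606 + 0.4·0.00108972 = 0.0745872.

0.075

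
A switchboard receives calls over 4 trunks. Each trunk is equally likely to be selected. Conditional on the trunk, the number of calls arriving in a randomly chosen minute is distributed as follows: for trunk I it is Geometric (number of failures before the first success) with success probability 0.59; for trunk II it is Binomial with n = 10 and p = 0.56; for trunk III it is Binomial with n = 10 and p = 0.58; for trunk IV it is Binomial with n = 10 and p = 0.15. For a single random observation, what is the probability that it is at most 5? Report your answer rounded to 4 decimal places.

Conditional on each trunk, P(X ≤ 5): I: 0.99525; II: 0.469581; III: 0.417775; IV: 0.998617.
By total probability, P(X ≤ 5) = 0.25·0.99525 + 0.25·0.469581 + 0.25·0.417775 + 0.25·0.998617 = 0.720306.

0.7203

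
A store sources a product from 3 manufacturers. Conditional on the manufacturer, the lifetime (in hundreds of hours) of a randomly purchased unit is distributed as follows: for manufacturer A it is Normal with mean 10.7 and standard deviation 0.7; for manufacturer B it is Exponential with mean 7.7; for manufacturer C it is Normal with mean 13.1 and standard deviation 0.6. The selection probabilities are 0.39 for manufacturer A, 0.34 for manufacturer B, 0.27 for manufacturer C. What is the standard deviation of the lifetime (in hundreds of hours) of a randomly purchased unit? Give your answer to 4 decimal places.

4.9924

Per component, A: μ=10.7, E[X²]=114.98; B: μ=7.7, E[X²]=118.58; C: μ=13.1, E[X²]=171.97.
E[X] = 0.39·10.7 + 0.34·7.7 + 0.27·13.1 = 10.328.
E[X²] = 0.39·114.98 + 0.34·118.58 + 0.27·171.97 = 131.591.
Var(X) = E[X²] − (E[X])² = 131.591 − 106.668 = 24.9237.
SD(X) = √24.9237 = 4.99237.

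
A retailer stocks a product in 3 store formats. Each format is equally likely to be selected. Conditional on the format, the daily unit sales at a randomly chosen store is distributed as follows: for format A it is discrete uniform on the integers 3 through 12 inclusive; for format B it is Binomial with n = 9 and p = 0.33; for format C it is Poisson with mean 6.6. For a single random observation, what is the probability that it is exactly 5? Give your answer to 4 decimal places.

Conditional on each format, P(X = 5): A: 0.1; B: 0.0993664; C: 0.141969.
By total probability, P(X = 5) = 0.333333·0.1 + 0.333333·0.0993664 + 0.333333·0.141969 = 0.113779.

0.1138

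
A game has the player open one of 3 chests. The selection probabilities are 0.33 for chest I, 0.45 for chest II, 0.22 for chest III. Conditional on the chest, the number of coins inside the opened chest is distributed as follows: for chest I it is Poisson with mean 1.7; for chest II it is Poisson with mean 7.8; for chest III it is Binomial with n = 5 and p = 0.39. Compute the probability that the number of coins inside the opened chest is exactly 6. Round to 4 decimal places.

Conditional on each chest, P(X = 6): I: 0.00612436; II: 0.128156; III: 0.
By total probability, P(X = 6) = 0.33·0.00612436 + 0.45·0.128156 + 0.22·0 = 0.0596911.

0.0597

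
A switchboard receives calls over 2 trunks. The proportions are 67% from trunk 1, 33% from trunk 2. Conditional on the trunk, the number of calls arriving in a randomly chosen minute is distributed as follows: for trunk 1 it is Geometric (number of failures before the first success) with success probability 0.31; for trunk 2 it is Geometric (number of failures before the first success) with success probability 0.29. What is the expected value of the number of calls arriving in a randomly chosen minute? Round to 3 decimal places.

Component means — 1: 2.22581; 2: 2.44828.
E[X] = 0.67·2.22581 + 0.33·2.44828 = 2.29922.

2.299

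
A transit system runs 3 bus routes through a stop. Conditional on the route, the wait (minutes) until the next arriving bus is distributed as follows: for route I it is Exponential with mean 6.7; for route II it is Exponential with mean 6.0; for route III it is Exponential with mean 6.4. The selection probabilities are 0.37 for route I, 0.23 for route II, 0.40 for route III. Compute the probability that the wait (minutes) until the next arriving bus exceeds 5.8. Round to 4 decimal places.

0.4048

Conditional on each route, P(X > 5.8): I: 0.420769; II: 0.380349; III: 0.404037.
By total probability, P(X > 5.8) = 0.37·0.420769 + 0.23·0.380349 + 0.4·0.404037 = 0.404779.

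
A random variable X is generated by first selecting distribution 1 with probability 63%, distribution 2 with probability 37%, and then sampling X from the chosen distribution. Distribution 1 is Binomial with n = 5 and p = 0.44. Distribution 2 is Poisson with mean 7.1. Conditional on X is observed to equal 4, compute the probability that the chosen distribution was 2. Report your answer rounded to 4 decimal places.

0.3284

Likelihoods P(X=4 | ·): 1: 0.104947; 2: 0.0873638.
Posterior ∝ prior × likelihood. Numerator for 2: 0.37·0.0873638 = 0.0323246.
Normalizing constant: 0.63·0.104947 + 0.37·0.0873638 = 0.098441.
P(2 | observation) = 0.0323246 / 0.098441 = 0.328365.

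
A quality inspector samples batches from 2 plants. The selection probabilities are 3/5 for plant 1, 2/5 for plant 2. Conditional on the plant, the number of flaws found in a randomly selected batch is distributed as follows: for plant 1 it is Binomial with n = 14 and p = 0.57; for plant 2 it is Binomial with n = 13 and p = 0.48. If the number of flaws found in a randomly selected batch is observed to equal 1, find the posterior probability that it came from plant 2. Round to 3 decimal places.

Likelihoods P(X=1 | ·): 1: 0.000137117; 2: 0.00243907.
Posterior ∝ prior × likelihood. Numerator for 2: 0.4·0.00243907 = 0.000975629.
Normalizing constant: 0.6·0.000137117 + 0.4·0.00243907 = 0.0010579.
P(2 | observation) = 0.000975629 / 0.0010579 = 0.922232.

0.922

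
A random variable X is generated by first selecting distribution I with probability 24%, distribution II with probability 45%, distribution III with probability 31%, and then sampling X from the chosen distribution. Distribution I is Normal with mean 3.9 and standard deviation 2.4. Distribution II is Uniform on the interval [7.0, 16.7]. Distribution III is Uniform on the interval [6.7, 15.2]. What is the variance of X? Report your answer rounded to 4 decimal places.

17.4140

Per component, I: μ=3.9, E[X²]=20.97; II: μ=11.85, E[X²]=148.263; III: μ=10.95, E[X²]=125.923.
E[X] = 0.24·3.9 + 0.45·11.85 + 0.31·10.95 = 9.663.
E[X²] = 0.24·20.97 + 0.45·148.263 + 0.31·125.923 = 110.788.
Var(X) = E[X²] − (E[X])² = 110.788 − 93.3736 = 17.414.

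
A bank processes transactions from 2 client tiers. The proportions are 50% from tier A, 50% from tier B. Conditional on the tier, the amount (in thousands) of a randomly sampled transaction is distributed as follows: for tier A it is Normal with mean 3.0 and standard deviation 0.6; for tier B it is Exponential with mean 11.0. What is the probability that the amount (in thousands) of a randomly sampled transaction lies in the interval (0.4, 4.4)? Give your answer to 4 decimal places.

0.6421

Conditional on each tier, P(0.4 < X < 4.4): A: 0.990177; B: 0.29397.
By total probability, P(0.4 < X < 4.4) = 0.5·0.990177 + 0.5·0.29397 = 0.642073.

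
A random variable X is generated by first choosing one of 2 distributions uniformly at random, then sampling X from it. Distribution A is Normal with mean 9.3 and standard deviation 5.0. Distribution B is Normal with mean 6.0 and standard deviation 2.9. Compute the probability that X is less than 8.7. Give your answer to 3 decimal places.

0.638

Conditional on each component, P(X < 8.7): A: 0.452242; B: 0.824082.
By total probability, P(X < 8.7) = 0.5·0.452242 + 0.5·0.824082 = 0.638162.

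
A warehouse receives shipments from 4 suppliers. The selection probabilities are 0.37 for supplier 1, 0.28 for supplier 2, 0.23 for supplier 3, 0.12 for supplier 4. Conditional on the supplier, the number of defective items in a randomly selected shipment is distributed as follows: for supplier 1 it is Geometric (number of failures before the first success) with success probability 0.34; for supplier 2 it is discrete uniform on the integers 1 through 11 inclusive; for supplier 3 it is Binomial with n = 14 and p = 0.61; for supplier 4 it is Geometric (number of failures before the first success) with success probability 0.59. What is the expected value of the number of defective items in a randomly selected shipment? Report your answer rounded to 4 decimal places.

4.4458

Component means — 1: 1.94118; 2: 6; 3: 8.54; 4: 0.694915.
E[X] = 0.37·1.94118 + 0.28·6 + 0.23·8.54 + 0.12·0.694915 = 4.44583.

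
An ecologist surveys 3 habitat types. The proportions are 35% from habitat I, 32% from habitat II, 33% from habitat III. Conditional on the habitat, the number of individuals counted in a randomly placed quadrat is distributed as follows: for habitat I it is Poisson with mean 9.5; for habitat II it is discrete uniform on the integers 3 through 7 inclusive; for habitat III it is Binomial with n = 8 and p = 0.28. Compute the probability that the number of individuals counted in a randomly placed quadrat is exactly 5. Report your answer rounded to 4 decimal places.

Conditional on each habitat, P(X = 5): I: 0.0482658; II: 0.2; III: 0.0359729.
By total probability, P(X = 5) = 0.35·0.0482658 + 0.32·0.2 + 0.33·0.0359729 = 0.0927641.

0.0928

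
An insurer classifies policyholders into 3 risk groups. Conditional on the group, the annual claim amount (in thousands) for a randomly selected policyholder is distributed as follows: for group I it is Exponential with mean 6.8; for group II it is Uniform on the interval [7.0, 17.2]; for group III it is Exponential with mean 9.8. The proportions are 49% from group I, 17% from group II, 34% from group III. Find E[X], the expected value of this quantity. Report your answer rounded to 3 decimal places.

Component means — I: 6.8; II: 12.1; III: 9.8.
E[X] = 0.49·6.8 + 0.17·12.1 + 0.34·9.8 = 8.721.

8.721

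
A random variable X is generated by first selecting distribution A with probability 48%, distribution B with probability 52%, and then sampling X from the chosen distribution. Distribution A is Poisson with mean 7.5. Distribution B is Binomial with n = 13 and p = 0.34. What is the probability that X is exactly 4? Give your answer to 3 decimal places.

Conditional on each component, P(X = 4): A: 0.0729164; B: 0.227048.
By total probability, P(X = 4) = 0.48·0.0729164 + 0.52·0.227048 = 0.153065.

0.153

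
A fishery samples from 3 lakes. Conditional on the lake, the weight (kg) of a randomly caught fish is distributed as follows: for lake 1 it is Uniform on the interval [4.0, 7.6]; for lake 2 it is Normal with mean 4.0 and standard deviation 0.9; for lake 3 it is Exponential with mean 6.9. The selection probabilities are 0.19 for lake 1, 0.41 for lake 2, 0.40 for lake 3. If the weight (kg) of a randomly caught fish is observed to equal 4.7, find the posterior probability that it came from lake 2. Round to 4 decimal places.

Likelihoods f(4.7 | ·): 1: 0.277778; 2: 0.327572; 3: 0.0733377.
Posterior ∝ prior × likelihood. Numerator for 2: 0.41·0.327572 = 0.134305.
Normalizing constant: 0.19·0.277778 + 0.41·0.327572 + 0.4·0.0733377 = 0.216417.
P(2 | observation) = 0.134305 / 0.216417 = 0.620581.

0.6206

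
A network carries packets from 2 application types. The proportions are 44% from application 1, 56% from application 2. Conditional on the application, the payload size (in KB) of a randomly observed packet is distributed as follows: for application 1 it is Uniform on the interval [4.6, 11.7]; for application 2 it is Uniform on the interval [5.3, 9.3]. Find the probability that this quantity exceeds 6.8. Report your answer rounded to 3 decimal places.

0.654

Conditional on each application, P(X > 6.8): 1: 0.690141; 2: 0.625.
By total probability, P(X > 6.8) = 0.44·0.690141 + 0.56·0.625 = 0.653662.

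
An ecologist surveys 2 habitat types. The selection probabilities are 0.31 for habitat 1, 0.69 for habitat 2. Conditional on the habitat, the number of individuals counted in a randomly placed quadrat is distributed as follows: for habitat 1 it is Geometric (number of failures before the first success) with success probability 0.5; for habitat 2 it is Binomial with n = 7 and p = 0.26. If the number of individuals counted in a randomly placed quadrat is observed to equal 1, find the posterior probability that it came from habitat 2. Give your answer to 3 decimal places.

Likelihoods P(X=1 | ·): 1: 0.25; 2: 0.298856.
Posterior ∝ prior × likelihood. Numerator for 2: 0.69·0.298856 = 0.206211.
Normalizing constant: 0.31·0.25 + 0.69·0.298856 = 0.283711.
P(2 | observation) = 0.206211 / 0.283711 = 0.726834.

0.727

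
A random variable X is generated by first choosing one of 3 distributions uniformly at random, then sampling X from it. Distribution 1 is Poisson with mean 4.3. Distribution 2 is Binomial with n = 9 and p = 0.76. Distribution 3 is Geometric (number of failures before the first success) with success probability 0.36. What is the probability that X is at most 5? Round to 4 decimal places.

0.6052

Conditional on each component, P(X ≤ 5): 1: 0.736663; 2: 0.147545; 3: 0.931281.
By total probability, P(X ≤ 5) = 0.333333·0.736663 + 0.333333·0.147545 + 0.333333·0.931281 = 0.605163.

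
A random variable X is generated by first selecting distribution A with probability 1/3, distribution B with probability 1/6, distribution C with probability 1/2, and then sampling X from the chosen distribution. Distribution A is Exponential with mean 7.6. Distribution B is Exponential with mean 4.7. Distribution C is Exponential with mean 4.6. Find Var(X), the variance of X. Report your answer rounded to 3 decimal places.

35.483

Per component, A: μ=7.6, E[X²]=115.52; B: μ=4.7, E[X²]=44.18; C: μ=4.6, E[X²]=42.32.
E[X] = 0.333333·7.6 + 0.166667·4.7 + 0.5·4.6 = 5.61667.
E[X²] = 0.333333·115.52 + 0.166667·44.18 + 0.5·42.32 = 67.03.
Var(X) = E[X²] − (E[X])² = 67.03 − 31.5469 = 35.4831.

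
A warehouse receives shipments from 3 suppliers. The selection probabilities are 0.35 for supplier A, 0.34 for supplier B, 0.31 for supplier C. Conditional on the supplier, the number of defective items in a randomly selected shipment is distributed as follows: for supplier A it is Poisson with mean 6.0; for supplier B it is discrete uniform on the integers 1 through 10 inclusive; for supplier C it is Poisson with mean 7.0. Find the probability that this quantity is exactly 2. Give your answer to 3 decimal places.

0.057

Conditional on each supplier, P(X = 2): A: 0.0446175; B: 0.1; C: 0.0223411.
By total probability, P(X = 2) = 0.35·0.0446175 + 0.34·0.1 + 0.31·0.0223411 = 0.0565419.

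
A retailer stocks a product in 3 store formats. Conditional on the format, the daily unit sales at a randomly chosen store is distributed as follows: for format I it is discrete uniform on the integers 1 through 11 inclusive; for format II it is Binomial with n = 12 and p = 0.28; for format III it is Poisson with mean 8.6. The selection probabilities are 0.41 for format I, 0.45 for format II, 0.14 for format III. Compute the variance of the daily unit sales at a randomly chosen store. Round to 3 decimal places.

Per component, I: μ=6, E[X²]=46; II: μ=3.36, E[X²]=13.7088; III: μ=8.6, E[X²]=82.56.
E[X] = 0.41·6 + 0.45·3.36 + 0.14·8.6 = 5.176.
E[X²] = 0.41·46 + 0.45·13.7088 + 0.14·82.56 = 36.5874.
Var(X) = E[X²] − (E[X])² = 36.5874 − 26.791 = 9.79638.

9.796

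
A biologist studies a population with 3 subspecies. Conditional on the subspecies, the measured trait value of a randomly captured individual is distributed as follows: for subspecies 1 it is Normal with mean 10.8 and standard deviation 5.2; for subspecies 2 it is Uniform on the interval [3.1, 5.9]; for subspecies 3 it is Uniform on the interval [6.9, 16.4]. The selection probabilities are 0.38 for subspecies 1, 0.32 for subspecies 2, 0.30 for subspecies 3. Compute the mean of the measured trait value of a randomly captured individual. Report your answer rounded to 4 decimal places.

9.0390

Component means — 1: 10.8; 2: 4.5; 3: 11.65.
E[X] = 0.38·10.8 + 0.32·4.5 + 0.3·11.65 = 9.039.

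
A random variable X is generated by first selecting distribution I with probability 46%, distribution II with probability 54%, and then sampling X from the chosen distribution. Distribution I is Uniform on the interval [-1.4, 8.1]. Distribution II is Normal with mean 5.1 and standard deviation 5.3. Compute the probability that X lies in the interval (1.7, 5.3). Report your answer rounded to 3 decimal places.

Conditional on each component, P(1.7 < X < 5.3): I: 0.378947; II: 0.254455.
By total probability, P(1.7 < X < 5.3) = 0.46·0.378947 + 0.54·0.254455 = 0.311721.

0.312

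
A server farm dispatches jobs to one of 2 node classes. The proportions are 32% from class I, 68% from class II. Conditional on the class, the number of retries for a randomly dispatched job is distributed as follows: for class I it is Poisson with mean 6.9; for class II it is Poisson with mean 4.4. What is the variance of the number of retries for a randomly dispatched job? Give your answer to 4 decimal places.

Per component, I: μ=6.9, E[X²]=54.51; II: μ=4.4, E[X²]=23.76.
E[X] = 0.32·6.9 + 0.68·4.4 = 5.2.
E[X²] = 0.32·54.51 + 0.68·23.76 = 33.6.
Var(X) = E[X²] − (E[X])² = 33.6 − 27.04 = 6.56.

6.5600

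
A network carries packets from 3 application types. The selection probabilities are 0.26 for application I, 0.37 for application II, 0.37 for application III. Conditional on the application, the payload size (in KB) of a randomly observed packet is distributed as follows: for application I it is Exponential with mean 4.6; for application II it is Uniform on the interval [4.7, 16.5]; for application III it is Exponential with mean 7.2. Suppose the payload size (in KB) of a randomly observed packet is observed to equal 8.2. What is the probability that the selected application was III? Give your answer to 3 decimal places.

Likelihoods f(8.2 | ·): I: 0.036565; II: 0.0847458; III: 0.0444687.
Posterior ∝ prior × likelihood. Numerator for III: 0.37·0.0444687 = 0.0164534.
Normalizing constant: 0.26·0.036565 + 0.37·0.0847458 + 0.37·0.0444687 = 0.0573162.
P(III | observation) = 0.0164534 / 0.0573162 = 0.287064.

0.287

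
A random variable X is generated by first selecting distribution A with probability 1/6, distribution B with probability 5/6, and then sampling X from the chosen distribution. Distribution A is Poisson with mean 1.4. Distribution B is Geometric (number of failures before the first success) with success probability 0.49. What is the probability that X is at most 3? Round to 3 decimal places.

0.935

Conditional on each component, P(X ≤ 3): A: 0.946275; B: 0.932348.
By total probability, P(X ≤ 3) = 0.166667·0.946275 + 0.833333·0.932348 = 0.934669.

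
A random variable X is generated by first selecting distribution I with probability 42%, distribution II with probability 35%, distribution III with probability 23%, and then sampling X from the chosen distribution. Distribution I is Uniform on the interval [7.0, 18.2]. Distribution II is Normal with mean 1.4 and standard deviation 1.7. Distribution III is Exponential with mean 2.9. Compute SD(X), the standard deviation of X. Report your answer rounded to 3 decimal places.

5.920

Per component, I: μ=12.6, E[X²]=169.213; II: μ=1.4, E[X²]=4.85; III: μ=2.9, E[X²]=16.82.
E[X] = 0.42·12.6 + 0.35·1.4 + 0.23·2.9 = 6.449.
E[X²] = 0.42·169.213 + 0.35·4.85 + 0.23·16.82 = 76.6357.
Var(X) = E[X²] − (E[X])² = 76.6357 − 41.5896 = 35.0461.
SD(X) = √35.0461 = 5.91997.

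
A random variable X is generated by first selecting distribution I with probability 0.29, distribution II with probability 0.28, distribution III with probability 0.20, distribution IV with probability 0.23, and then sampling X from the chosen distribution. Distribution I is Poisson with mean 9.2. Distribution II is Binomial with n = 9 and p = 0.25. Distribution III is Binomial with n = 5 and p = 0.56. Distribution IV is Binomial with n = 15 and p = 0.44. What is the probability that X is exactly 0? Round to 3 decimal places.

0.024

Conditional on each component, P(X = 0): I: 0.000101039; II: 0.0750847; III: 0.0164916; IV: 0.00016704.
By total probability, P(X = 0) = 0.29·0.000101039 + 0.28·0.0750847 + 0.2·0.0164916 + 0.23·0.00016704 = 0.0243898.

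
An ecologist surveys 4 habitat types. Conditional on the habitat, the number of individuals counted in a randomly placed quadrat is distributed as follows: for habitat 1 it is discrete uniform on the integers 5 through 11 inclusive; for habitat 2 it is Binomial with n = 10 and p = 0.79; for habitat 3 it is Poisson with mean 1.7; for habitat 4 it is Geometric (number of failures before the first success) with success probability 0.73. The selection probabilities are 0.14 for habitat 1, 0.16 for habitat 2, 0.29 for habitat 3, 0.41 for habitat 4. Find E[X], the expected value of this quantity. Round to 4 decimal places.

Component means — 1: 8; 2: 7.9; 3: 1.7; 4: 0.369863.
E[X] = 0.14·8 + 0.16·7.9 + 0.29·1.7 + 0.41·0.369863 = 3.02864.

3.0286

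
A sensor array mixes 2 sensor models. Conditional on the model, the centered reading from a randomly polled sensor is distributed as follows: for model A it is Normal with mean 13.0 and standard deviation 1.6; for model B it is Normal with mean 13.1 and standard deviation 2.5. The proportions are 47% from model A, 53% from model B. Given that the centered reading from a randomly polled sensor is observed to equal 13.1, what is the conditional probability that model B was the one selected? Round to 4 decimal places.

0.4197

Likelihoods f(13.1 | ·): A: 0.248852; B: 0.159577.
Posterior ∝ prior × likelihood. Numerator for B: 0.53·0.159577 = 0.0845758.
Normalizing constant: 0.47·0.248852 + 0.53·0.159577 = 0.201536.
P(B | observation) = 0.0845758 / 0.201536 = 0.419655.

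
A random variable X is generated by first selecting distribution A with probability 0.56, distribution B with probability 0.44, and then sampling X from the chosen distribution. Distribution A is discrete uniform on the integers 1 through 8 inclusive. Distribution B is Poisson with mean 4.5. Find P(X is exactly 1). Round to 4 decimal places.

Conditional on each component, P(X = 1): A: 0.125; B: 0.0499905.
By total probability, P(X = 1) = 0.56·0.125 + 0.44·0.0499905 = 0.0919958.

0.0920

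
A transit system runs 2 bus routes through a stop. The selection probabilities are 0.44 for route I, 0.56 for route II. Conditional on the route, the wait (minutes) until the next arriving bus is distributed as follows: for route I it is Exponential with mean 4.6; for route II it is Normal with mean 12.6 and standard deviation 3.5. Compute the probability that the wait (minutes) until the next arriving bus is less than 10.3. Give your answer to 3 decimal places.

Conditional on each route, P(X < 10.3): I: 0.893449; II: 0.255545.
By total probability, P(X < 10.3) = 0.44·0.893449 + 0.56·0.255545 = 0.536222.

0.536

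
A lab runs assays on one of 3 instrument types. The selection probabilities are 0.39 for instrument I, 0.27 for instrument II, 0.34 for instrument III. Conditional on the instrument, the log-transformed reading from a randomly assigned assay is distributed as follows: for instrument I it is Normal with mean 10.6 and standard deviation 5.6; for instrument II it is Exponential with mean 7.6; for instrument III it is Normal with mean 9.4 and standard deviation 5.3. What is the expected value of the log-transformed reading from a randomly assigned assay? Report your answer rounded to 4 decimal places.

9.3820

Component means — I: 10.6; II: 7.6; III: 9.4.
E[X] = 0.39·10.6 + 0.27·7.6 + 0.34·9.4 = 9.382.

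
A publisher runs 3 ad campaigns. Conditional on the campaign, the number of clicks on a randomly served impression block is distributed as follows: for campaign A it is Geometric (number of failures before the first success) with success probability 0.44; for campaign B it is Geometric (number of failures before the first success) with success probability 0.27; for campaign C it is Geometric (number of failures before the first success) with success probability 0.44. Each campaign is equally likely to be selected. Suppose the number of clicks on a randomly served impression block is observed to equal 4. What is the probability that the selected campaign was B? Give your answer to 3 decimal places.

0.470

Likelihoods P(X=4 | ·): A: 0.0432718; B: 0.0766753; C: 0.0432718.
Posterior ∝ prior × likelihood. Numerator for B: 0.333333·0.0766753 = 0.0255584.
Normalizing constant: 0.333333·0.0432718 + 0.333333·0.0766753 + 0.333333·0.0432718 = 0.0544063.
P(B | observation) = 0.0255584 / 0.0544063 = 0.46977.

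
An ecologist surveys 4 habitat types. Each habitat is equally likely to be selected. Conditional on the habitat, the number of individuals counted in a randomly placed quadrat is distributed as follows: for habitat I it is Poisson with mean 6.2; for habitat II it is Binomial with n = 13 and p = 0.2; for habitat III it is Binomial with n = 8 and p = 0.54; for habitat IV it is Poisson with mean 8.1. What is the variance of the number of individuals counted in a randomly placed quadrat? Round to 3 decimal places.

Per component, I: μ=6.2, E[X²]=44.64; II: μ=2.6, E[X²]=8.84; III: μ=4.32, E[X²]=20.6496; IV: μ=8.1, E[X²]=73.71.
E[X] = 0.25·6.2 + 0.25·2.6 + 0.25·4.32 + 0.25·8.1 = 5.305.
E[X²] = 0.25·44.64 + 0.25·8.84 + 0.25·20.6496 + 0.25·73.71 = 36.9599.
Var(X) = E[X²] − (E[X])² = 36.9599 − 28.143 = 8.81688.

8.817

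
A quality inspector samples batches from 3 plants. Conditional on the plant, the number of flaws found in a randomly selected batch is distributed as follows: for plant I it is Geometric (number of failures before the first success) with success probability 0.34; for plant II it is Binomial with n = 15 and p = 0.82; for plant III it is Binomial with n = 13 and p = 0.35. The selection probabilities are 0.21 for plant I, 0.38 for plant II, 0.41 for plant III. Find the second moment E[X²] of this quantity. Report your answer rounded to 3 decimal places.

For each component E[X²] = Var + (mean)², giving I: 9.47751; II: 153.504; III: 23.66.
Overall E[X²] = 0.21·9.47751 + 0.38·153.504 + 0.41·23.66 = 70.0224.

70.022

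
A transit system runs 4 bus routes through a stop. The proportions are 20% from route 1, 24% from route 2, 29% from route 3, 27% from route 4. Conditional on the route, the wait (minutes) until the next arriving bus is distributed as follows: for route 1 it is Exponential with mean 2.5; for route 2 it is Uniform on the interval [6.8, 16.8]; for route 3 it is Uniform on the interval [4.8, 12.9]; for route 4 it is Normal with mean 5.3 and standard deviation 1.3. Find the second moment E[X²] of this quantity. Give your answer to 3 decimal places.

70.257

For each component E[X²] = Var + (mean)², giving 1: 12.5; 2: 147.573; 3: 83.79; 4: 29.78.
Overall E[X²] = 0.2·12.5 + 0.24·147.573 + 0.29·83.79 + 0.27·29.78 = 70.2573.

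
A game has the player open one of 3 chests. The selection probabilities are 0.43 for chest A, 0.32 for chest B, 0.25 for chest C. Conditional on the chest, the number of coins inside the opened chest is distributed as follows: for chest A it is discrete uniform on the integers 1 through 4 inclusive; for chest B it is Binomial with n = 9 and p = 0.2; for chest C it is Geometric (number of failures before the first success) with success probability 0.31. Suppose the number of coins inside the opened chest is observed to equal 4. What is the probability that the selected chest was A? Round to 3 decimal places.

0.735

Likelihoods P(X=4 | ·): A: 0.25; B: 0.0660603; C: 0.0702681.
Posterior ∝ prior × likelihood. Numerator for A: 0.43·0.25 = 0.1075.
Normalizing constant: 0.43·0.25 + 0.32·0.0660603 + 0.25·0.0702681 = 0.146206.
P(A | observation) = 0.1075 / 0.146206 = 0.735262.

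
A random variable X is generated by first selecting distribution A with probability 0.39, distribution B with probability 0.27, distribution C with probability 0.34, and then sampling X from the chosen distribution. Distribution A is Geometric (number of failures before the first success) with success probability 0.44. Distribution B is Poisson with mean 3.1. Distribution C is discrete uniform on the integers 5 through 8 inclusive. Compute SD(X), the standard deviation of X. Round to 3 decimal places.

Per component, A: μ=1.27273, E[X²]=4.5124; B: μ=3.1, E[X²]=12.71; C: μ=6.5, E[X²]=43.5.
E[X] = 0.39·1.27273 + 0.27·3.1 + 0.34·6.5 = 3.54336.
E[X²] = 0.39·4.5124 + 0.27·12.71 + 0.34·43.5 = 19.9815.
Var(X) = E[X²] − (E[X])² = 19.9815 − 12.5554 = 7.42611.
SD(X) = √7.42611 = 2.72509.

2.725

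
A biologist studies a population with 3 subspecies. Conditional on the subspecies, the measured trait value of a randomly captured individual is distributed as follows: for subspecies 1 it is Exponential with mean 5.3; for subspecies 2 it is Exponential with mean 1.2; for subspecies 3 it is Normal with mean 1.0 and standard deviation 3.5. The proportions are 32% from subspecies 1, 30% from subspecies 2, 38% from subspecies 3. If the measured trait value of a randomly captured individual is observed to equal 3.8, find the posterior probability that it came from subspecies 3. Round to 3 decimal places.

0.440

Likelihoods f(3.8 | ·): 1: 0.0921177; 2: 0.0351199; 3: 0.082769.
Posterior ∝ prior × likelihood. Numerator for 3: 0.38·0.082769 = 0.0314522.
Normalizing constant: 0.32·0.0921177 + 0.3·0.0351199 + 0.38·0.082769 = 0.0714659.
P(3 | observation) = 0.0314522 / 0.0714659 = 0.440101.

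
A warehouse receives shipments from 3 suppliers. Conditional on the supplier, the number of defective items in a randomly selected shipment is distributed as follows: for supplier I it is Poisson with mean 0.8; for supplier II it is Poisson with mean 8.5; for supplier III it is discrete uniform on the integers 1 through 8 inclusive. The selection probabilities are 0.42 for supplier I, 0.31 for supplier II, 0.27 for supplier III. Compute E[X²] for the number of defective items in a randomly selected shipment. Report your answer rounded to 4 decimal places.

32.5223

For each component E[X²] = Var + (mean)², giving I: 1.44; II: 80.75; III: 25.5.
Overall E[X²] = 0.42·1.44 + 0.31·80.75 + 0.27·25.5 = 32.5223.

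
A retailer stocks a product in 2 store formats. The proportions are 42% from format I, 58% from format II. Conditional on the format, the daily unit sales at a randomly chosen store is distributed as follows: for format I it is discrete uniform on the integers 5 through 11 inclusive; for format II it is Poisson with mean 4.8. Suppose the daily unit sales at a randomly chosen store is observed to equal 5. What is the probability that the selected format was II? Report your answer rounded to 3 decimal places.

0.628

Likelihoods P(X=5 | ·): I: 0.142857; II: 0.174748.
Posterior ∝ prior × likelihood. Numerator for II: 0.58·0.174748 = 0.101354.
Normalizing constant: 0.42·0.142857 + 0.58·0.174748 = 0.161354.
P(II | observation) = 0.101354 / 0.161354 = 0.628146.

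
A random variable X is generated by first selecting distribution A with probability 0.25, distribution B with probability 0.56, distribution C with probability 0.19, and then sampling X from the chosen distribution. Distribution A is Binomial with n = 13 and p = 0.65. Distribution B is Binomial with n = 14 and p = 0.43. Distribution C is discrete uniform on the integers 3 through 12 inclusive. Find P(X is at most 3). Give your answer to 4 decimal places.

Conditional on each component, P(X ≤ 3): A: 0.00251455; B: 0.0839312; C: 0.1.
By total probability, P(X ≤ 3) = 0.25·0.00251455 + 0.56·0.0839312 + 0.19·0.1 = 0.0666301.

0.0666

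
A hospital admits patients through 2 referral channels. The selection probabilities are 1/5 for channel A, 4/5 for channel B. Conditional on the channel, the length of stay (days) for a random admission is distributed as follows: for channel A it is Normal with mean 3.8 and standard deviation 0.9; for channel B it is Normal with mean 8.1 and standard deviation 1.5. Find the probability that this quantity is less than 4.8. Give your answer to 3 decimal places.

Conditional on each channel, P(X < 4.8): A: 0.86674; B: 0.0139034.
By total probability, P(X < 4.8) = 0.2·0.86674 + 0.8·0.0139034 = 0.184471.

0.184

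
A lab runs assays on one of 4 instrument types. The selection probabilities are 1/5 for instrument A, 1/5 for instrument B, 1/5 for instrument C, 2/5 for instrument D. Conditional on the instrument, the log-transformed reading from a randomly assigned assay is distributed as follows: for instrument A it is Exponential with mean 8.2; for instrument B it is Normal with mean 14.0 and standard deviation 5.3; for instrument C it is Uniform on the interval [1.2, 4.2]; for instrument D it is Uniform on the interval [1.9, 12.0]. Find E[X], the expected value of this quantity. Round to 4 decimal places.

Component means — A: 8.2; B: 14; C: 2.7; D: 6.95.
E[X] = 0.2·8.2 + 0.2·14 + 0.2·2.7 + 0.4·6.95 = 7.76.

7.7600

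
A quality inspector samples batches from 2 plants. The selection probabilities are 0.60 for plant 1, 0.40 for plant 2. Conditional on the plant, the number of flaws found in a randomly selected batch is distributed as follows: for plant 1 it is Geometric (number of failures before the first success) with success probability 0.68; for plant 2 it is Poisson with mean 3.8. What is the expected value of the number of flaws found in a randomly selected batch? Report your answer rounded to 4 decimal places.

Component means — 1: 0.470588; 2: 3.8.
E[X] = 0.6·0.470588 + 0.4·3.8 = 1.80235.

1.8024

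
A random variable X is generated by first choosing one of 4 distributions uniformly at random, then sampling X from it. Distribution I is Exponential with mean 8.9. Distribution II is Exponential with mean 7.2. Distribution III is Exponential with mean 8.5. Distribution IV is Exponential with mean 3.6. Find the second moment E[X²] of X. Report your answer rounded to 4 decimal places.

108.1300

For each component E[X²] = Var + (mean)², giving I: 158.42; II: 103.68; III: 144.5; IV: 25.92.
Overall E[X²] = 0.25·158.42 + 0.25·103.68 + 0.25·144.5 + 0.25·25.92 = 108.13.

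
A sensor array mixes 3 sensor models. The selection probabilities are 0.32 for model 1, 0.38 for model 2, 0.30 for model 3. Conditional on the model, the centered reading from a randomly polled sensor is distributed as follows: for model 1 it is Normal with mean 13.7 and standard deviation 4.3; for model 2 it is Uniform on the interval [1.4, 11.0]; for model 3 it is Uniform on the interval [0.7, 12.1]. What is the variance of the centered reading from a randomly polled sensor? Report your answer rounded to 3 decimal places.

Per component, 1: μ=13.7, E[X²]=206.18; 2: μ=6.2, E[X²]=46.12; 3: μ=6.4, E[X²]=51.79.
E[X] = 0.32·13.7 + 0.38·6.2 + 0.3·6.4 = 8.66.
E[X²] = 0.32·206.18 + 0.38·46.12 + 0.3·51.79 = 99.0402.
Var(X) = E[X²] − (E[X])² = 99.0402 − 74.9956 = 24.0446.

24.045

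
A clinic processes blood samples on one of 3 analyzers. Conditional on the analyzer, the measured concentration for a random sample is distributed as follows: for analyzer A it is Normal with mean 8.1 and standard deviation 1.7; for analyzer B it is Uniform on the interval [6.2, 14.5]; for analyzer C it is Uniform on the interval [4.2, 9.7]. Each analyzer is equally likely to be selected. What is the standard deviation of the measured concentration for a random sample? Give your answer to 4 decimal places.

2.3898

Per component, A: μ=8.1, E[X²]=68.5; B: μ=10.35, E[X²]=112.863; C: μ=6.95, E[X²]=50.8233.
E[X] = 0.333333·8.1 + 0.333333·10.35 + 0.333333·6.95 = 8.46667.
E[X²] = 0.333333·68.5 + 0.333333·112.863 + 0.333333·50.8233 = 77.3956.
Var(X) = E[X²] − (E[X])² = 77.3956 − 71.6844 = 5.71111.
SD(X) = √5.71111 = 2.38979.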